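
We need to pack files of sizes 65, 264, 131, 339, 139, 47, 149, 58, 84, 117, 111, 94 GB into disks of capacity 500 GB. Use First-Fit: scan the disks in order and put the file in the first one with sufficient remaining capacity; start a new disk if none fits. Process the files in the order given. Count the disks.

4 disks

Put 65 GB in disk 1; 435 GB remain.
Put 264 GB in disk 1; 171 GB remain.
Put 131 GB in disk 1; 40 GB remain.
Put 339 GB in disk 2; 161 GB remain.
Put 139 GB in disk 2; 22 GB remain.
Put 47 GB in disk 3; 453 GB remain.
Put 149 GB in disk 3; 304 GB remain.
Put 58 GB in disk 3; 246 GB remain.
Put 84 GB in disk 3; 162 GB remain.
Put 117 GB in disk 3; 45 GB remain.
Put 111 GB in disk 4; 389 GB remain.
Put 94 GB in disk 4; 295 GB remain.
Final disks: [65,264,131] [339,139] [47,149,58,84,117] [111,94].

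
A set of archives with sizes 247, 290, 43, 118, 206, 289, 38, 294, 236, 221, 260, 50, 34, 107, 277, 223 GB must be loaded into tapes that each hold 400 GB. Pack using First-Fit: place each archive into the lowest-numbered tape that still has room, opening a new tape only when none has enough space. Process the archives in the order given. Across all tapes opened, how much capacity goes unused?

tape 1: place 247 GB, 153 GB left
tape 2: place 290 GB, 110 GB left
tape 1: place 43 GB, 110 GB left
tape 3: place 118 GB, 282 GB left
tape 3: place 206 GB, 76 GB left
tape 4: place 289 GB, 111 GB left
tape 1: place 38 GB, 72 GB left
tape 5: place 294 GB, 106 GB left
tape 6: place 236 GB, 164 GB left
tape 7: place 221 GB, 179 GB left
tape 8: place 260 GB, 140 GB left
tape 1: place 50 GB, 22 GB left
tape 2: place 34 GB, 76 GB left
tape 4: place 107 GB, 4 GB left
tape 9: place 277 GB, 123 GB left
tape 10: place 223 GB, 177 GB left
10 tapes × 400 GB = 4000 GB; used 2933 GB; unused 1067 GB.

1067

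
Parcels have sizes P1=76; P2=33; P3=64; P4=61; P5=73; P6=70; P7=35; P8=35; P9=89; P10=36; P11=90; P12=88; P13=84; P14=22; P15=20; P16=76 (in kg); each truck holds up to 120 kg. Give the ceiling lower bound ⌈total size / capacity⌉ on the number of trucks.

Total size = 76 + 33 + 64 + 61 + 73 + 70 + 35 + 35 + 89 + 36 + 90 + 88 + 84 + 22 + 20 + 76 = 952 kg.
⌈952 / 120⌉ = 8.

8 trucks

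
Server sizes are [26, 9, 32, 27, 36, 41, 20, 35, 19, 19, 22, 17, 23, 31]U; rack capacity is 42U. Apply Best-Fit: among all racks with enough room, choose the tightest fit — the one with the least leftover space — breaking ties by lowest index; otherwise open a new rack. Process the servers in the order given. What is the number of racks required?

10

rack 1: place 26U, 16U left
rack 1: place 9U, 7U left
rack 2: place 32U, 10U left
rack 3: place 27U, 15U left
rack 4: place 36U, 6U left
rack 5: place 41U, 1U left
rack 6: place 20U, 22U left
rack 7: place 35U, 7U left
rack 6: place 19U, 3U left
rack 8: place 19U, 23U left
rack 8: place 22U, 1U left
rack 9: place 17U, 25U left
rack 9: place 23U, 2U left
rack 10: place 31U, 11U left
Final racks: [26,9] [32] [27] [36] [41] [20,19] [35] [19,22] [17,23] [31].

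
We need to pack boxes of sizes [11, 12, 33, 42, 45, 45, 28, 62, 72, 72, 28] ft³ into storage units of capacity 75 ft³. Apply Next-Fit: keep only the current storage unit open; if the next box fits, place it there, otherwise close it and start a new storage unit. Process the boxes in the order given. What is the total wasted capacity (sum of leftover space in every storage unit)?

150

11 ft³ → storage unit 1 (remaining 64 ft³)
12 ft³ → storage unit 1 (remaining 52 ft³)
33 ft³ → storage unit 1 (remaining 19 ft³)
42 ft³ → storage unit 2 (remaining 33 ft³)
45 ft³ → storage unit 3 (remaining 30 ft³)
45 ft³ → storage unit 4 (remaining 30 ft³)
28 ft³ → storage unit 4 (remaining 2 ft³)
62 ft³ → storage unit 5 (remaining 13 ft³)
72 ft³ → storage unit 6 (remaining 3 ft³)
72 ft³ → storage unit 7 (remaining 3 ft³)
28 ft³ → storage unit 8 (remaining 47 ft³)
8 storage units × 75 ft³ = 600 ft³; used 450 ft³; unused 150 ft³.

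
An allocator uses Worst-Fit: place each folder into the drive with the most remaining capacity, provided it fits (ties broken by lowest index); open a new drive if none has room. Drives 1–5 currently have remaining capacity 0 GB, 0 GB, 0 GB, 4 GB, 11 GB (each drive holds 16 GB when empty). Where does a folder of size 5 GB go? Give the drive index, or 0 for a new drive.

5

Drives with room: drive 5 (11 GB).
Most room is drive 5 with 11 GB free.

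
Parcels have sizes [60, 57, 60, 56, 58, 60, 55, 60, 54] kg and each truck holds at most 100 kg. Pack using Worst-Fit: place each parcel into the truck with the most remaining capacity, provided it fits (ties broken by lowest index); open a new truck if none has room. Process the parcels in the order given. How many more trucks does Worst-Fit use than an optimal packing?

Worst-Fit: [60] [57] [60] [56] [58] [60] [55] [60] [54] → 9 trucks.
9 parcels exceed 50 kg (half the capacity), and no two of those can share a truck, so at least 9 trucks are needed.
So 9 is already optimal.

0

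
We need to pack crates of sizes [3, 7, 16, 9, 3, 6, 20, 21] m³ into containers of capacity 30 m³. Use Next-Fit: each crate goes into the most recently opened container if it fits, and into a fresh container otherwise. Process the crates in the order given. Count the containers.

container 1: place 3 m³, 27 m³ left
container 1: place 7 m³, 20 m³ left
container 1: place 16 m³, 4 m³ left
container 2: place 9 m³, 21 m³ left
container 2: place 3 m³, 18 m³ left
container 2: place 6 m³, 12 m³ left
container 3: place 20 m³, 10 m³ left
container 4: place 21 m³, 9 m³ left
Final containers: [3,7,16] [9,3,6] [20] [21].

4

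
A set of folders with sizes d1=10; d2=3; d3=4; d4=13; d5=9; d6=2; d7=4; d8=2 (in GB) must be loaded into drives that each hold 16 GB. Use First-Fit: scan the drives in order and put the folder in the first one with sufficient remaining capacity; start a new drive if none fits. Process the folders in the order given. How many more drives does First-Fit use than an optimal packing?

First-Fit: [10,3,2] [4,9,2] [13] [4] → 4 drives.
Total size 47 GB; any packing needs at least ⌈47/16⌉ = 3 drives.
An optimal packing achieves that bound: [13,3] [10,4,2] [9,4,2] → 3 drives.
Excess: 4 − 3 = 1.

1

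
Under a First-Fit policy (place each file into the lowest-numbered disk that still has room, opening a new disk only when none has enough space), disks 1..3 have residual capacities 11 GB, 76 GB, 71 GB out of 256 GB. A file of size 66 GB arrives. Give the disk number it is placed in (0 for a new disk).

Disks with room: disk 2 (76 GB), disk 3 (71 GB).
The first with room is disk 2.

2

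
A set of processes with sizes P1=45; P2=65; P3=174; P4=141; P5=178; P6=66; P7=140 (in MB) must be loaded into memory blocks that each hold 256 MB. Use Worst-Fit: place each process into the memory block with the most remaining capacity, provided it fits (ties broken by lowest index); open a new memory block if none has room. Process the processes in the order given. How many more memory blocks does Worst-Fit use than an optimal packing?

Worst-Fit: [45,65,141] [174,66] [178] [140] → 4 memory blocks.
Total size 809 MB; any packing needs at least ⌈809/256⌉ = 4 memory blocks.
So 4 is already optimal.

0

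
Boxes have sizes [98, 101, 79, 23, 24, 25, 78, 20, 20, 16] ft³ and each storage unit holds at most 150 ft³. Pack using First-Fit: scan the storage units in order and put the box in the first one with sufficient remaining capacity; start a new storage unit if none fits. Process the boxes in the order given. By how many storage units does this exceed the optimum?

0

First-Fit: [98,23,24] [101,25,20] [79,20,16] [78] → 4 storage units.
Total size 484 ft³; any packing needs at least ⌈484/150⌉ = 4 storage units.
So 4 is already optimal.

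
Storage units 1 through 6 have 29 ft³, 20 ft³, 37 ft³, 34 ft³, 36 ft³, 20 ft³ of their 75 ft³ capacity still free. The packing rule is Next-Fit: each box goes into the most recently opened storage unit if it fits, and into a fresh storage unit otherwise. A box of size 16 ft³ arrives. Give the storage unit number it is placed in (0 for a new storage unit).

Next-Fit only looks at storage unit 6, which has 20 ft³ free.
16 ft³ fits there.

6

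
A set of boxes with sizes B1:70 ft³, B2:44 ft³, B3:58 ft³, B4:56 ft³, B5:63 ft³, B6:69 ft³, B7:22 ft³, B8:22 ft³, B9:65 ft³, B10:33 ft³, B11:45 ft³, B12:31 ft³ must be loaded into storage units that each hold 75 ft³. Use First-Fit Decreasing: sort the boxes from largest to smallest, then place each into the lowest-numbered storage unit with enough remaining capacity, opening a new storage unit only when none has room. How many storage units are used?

9

Sorted descending: 70, 69, 65, 63, 58, 56, 45, 44, 33, 31, 22, 22.
Put 70 ft³ in storage unit 1; 5 ft³ remain.
Put 69 ft³ in storage unit 2; 6 ft³ remain.
Put 65 ft³ in storage unit 3; 10 ft³ remain.
Put 63 ft³ in storage unit 4; 12 ft³ remain.
Put 58 ft³ in storage unit 5; 17 ft³ remain.
Put 56 ft³ in storage unit 6; 19 ft³ remain.
Put 45 ft³ in storage unit 7; 30 ft³ remain.
Put 44 ft³ in storage unit 8; 31 ft³ remain.
Put 33 ft³ in storage unit 9; 42 ft³ remain.
Put 31 ft³ in storage unit 8; 0 ft³ remain.
Put 22 ft³ in storage unit 7; 8 ft³ remain.
Put 22 ft³ in storage unit 9; 20 ft³ remain.
Final storage units: [70] [69] [65] [63] [58] [56] [45,22] [44,31] [33,22].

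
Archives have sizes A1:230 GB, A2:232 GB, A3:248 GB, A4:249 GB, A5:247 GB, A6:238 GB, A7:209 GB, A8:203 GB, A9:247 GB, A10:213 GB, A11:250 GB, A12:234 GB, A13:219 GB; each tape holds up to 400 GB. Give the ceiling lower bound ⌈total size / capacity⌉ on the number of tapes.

8

Total size = 230 + 232 + 248 + 249 + 247 + 238 + 209 + 203 + 247 + 213 + 250 + 234 + 219 = 3019 GB.
⌈3019 / 400⌉ = 8.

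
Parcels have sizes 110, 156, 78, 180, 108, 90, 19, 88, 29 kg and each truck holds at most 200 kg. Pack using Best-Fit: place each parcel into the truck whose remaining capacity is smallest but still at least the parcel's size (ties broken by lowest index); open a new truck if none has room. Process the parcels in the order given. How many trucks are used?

truck 1: place 110 kg, 90 kg left
truck 2: place 156 kg, 44 kg left
truck 1: place 78 kg, 12 kg left
truck 3: place 180 kg, 20 kg left
truck 4: place 108 kg, 92 kg left
truck 4: place 90 kg, 2 kg left
truck 3: place 19 kg, 1 kg left
truck 5: place 88 kg, 112 kg left
truck 2: place 29 kg, 15 kg left

5 trucks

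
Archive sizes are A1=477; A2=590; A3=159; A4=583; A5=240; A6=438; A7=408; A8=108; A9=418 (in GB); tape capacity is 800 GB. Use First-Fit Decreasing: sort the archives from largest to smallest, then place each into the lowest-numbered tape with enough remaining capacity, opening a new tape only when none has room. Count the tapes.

Sorted descending: 590, 583, 477, 438, 418, 408, 240, 159, 108.
Put 590 GB in tape 1; 210 GB remain.
Put 583 GB in tape 2; 217 GB remain.
Put 477 GB in tape 3; 323 GB remain.
Put 438 GB in tape 4; 362 GB remain.
Put 418 GB in tape 5; 382 GB remain.
Put 408 GB in tape 6; 392 GB remain.
Put 240 GB in tape 3; 83 GB remain.
Put 159 GB in tape 1; 51 GB remain.
Put 108 GB in tape 2; 109 GB remain.

6 tapes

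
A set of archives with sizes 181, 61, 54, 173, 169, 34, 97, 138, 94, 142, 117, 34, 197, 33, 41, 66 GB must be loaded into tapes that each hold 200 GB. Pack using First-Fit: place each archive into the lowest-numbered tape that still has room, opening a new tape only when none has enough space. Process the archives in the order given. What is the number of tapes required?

9

181 GB → tape 1 (remaining 19 GB)
61 GB → tape 2 (remaining 139 GB)
54 GB → tape 2 (remaining 85 GB)
173 GB → tape 3 (remaining 27 GB)
169 GB → tape 4 (remaining 31 GB)
34 GB → tape 2 (remaining 51 GB)
97 GB → tape 5 (remaining 103 GB)
138 GB → tape 6 (remaining 62 GB)
94 GB → tape 5 (remaining 9 GB)
142 GB → tape 7 (remaining 58 GB)
117 GB → tape 8 (remaining 83 GB)
34 GB → tape 2 (remaining 17 GB)
197 GB → tape 9 (remaining 3 GB)
33 GB → tape 6 (remaining 29 GB)
41 GB → tape 7 (remaining 17 GB)
66 GB → tape 8 (remaining 17 GB)
Final tapes: [181] [61,54,34,34] [173] [169] [97,94] [138,33] [142,41] [117,66] [197].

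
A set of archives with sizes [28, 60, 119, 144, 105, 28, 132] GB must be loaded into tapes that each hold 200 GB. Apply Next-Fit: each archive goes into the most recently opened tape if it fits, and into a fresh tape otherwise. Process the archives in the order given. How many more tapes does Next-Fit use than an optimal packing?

1

Next-Fit: [28,60] [119] [144] [105,28] [132] → 5 tapes.
Total size 616 GB; any packing needs at least ⌈616/200⌉ = 4 tapes.
An optimal packing achieves that bound: [144,28,28] [132,60] [119] [105] → 4 tapes.
Excess: 5 − 4 = 1.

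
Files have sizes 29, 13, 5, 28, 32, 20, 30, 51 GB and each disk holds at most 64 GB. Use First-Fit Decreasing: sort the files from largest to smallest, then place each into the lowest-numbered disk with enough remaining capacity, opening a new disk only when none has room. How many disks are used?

Sorted descending: 51, 32, 30, 29, 28, 20, 13, 5.
51 GB → disk 1 (remaining 13 GB)
32 GB → disk 2 (remaining 32 GB)
30 GB → disk 2 (remaining 2 GB)
29 GB → disk 3 (remaining 35 GB)
28 GB → disk 3 (remaining 7 GB)
20 GB → disk 4 (remaining 44 GB)
13 GB → disk 1 (remaining 0 GB)
5 GB → disk 3 (remaining 2 GB)

4 disks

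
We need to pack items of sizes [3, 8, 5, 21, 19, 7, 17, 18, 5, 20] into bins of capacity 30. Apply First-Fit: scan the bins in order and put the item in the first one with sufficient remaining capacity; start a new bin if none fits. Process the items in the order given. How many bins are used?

3 → bin 1 (remaining 27)
8 → bin 1 (remaining 19)
5 → bin 1 (remaining 14)
21 → bin 2 (remaining 9)
19 → bin 3 (remaining 11)
7 → bin 1 (remaining 7)
17 → bin 4 (remaining 13)
18 → bin 5 (remaining 12)
5 → bin 1 (remaining 2)
20 → bin 6 (remaining 10)
Final bins: [3,8,5,7,5] [21] [19] [17] [18] [20].

6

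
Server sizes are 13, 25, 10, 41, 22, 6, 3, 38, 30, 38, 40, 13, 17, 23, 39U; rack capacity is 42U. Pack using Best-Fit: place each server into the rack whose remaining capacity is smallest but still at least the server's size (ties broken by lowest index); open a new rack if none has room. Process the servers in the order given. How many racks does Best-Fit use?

rack 1: place 13U, 29U left
rack 1: place 25U, 4U left
rack 2: place 10U, 32U left
rack 3: place 41U, 1U left
rack 2: place 22U, 10U left
rack 2: place 6U, 4U left
rack 1: place 3U, 1U left
rack 4: place 38U, 4U left
rack 5: place 30U, 12U left
rack 6: place 38U, 4U left
rack 7: place 40U, 2U left
rack 8: place 13U, 29U left
rack 8: place 17U, 12U left
rack 9: place 23U, 19U left
rack 10: place 39U, 3U left

10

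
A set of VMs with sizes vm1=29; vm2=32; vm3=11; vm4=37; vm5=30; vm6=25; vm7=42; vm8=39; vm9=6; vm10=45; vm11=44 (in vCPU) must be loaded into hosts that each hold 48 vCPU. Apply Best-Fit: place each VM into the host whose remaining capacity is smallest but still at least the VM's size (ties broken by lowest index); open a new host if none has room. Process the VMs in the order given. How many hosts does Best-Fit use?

Put vm1 (29 vCPU) in host 1; 19 vCPU remain.
Put vm2 (32 vCPU) in host 2; 16 vCPU remain.
Put vm3 (11 vCPU) in host 2; 5 vCPU remain.
Put vm4 (37 vCPU) in host 3; 11 vCPU remain.
Put vm5 (30 vCPU) in host 4; 18 vCPU remain.
Put vm6 (25 vCPU) in host 5; 23 vCPU remain.
Put vm7 (42 vCPU) in host 6; 6 vCPU remain.
Put vm8 (39 vCPU) in host 7; 9 vCPU remain.
Put vm9 (6 vCPU) in host 6; 0 vCPU remain.
Put vm10 (45 vCPU) in host 8; 3 vCPU remain.
Put vm11 (44 vCPU) in host 9; 4 vCPU remain.

9 hosts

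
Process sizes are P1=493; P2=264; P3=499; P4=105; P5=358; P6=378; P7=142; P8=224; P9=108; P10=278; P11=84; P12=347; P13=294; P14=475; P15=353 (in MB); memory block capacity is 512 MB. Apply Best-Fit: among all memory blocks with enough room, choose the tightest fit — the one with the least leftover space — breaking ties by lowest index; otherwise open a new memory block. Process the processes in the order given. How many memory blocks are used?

Put P1 (493 MB) in memory block 1; 19 MB remain.
Put P2 (264 MB) in memory block 2; 248 MB remain.
Put P3 (499 MB) in memory block 3; 13 MB remain.
Put P4 (105 MB) in memory block 2; 143 MB remain.
Put P5 (358 MB) in memory block 4; 154 MB remain.
Put P6 (378 MB) in memory block 5; 134 MB remain.
Put P7 (142 MB) in memory block 2; 1 MB remain.
Put P8 (224 MB) in memory block 6; 288 MB remain.
Put P9 (108 MB) in memory block 5; 26 MB remain.
Put P10 (278 MB) in memory block 6; 10 MB remain.
Put P11 (84 MB) in memory block 4; 70 MB remain.
Put P12 (347 MB) in memory block 7; 165 MB remain.
Put P13 (294 MB) in memory block 8; 218 MB remain.
Put P14 (475 MB) in memory block 9; 37 MB remain.
Put P15 (353 MB) in memory block 10; 159 MB remain.

10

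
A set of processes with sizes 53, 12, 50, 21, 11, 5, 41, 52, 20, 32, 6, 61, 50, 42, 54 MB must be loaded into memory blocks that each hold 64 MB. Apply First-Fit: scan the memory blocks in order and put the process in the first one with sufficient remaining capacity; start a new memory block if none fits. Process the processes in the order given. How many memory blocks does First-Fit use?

Put 53 MB in memory block 1; 11 MB remain.
Put 12 MB in memory block 2; 52 MB remain.
Put 50 MB in memory block 2; 2 MB remain.
Put 21 MB in memory block 3; 43 MB remain.
Put 11 MB in memory block 1; 0 MB remain.
Put 5 MB in memory block 3; 38 MB remain.
Put 41 MB in memory block 4; 23 MB remain.
Put 52 MB in memory block 5; 12 MB remain.
Put 20 MB in memory block 3; 18 MB remain.
Put 32 MB in memory block 6; 32 MB remain.
Put 6 MB in memory block 3; 12 MB remain.
Put 61 MB in memory block 7; 3 MB remain.
Put 50 MB in memory block 8; 14 MB remain.
Put 42 MB in memory block 9; 22 MB remain.
Put 54 MB in memory block 10; 10 MB remain.

10 memory blocks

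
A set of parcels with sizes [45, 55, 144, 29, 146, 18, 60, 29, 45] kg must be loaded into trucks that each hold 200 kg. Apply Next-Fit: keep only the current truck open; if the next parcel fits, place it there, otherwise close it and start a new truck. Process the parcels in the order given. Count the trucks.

4 trucks

Put 45 kg in truck 1; 155 kg remain.
Put 55 kg in truck 1; 100 kg remain.
Put 144 kg in truck 2; 56 kg remain.
Put 29 kg in truck 2; 27 kg remain.
Put 146 kg in truck 3; 54 kg remain.
Put 18 kg in truck 3; 36 kg remain.
Put 60 kg in truck 4; 140 kg remain.
Put 29 kg in truck 4; 111 kg remain.
Put 45 kg in truck 4; 66 kg remain.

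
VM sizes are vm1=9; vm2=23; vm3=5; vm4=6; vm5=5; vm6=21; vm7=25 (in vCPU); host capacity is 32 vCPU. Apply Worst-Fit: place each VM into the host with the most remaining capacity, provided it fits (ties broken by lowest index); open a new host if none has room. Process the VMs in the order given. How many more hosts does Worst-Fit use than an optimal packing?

1

Worst-Fit: [9,23] [5,6,5] [21] [25] → 4 hosts.
Total size 94 vCPU; any packing needs at least ⌈94/32⌉ = 3 hosts.
An optimal packing achieves that bound: [25,6] [23,9] [21,5,5] → 3 hosts.
Excess: 4 − 3 = 1.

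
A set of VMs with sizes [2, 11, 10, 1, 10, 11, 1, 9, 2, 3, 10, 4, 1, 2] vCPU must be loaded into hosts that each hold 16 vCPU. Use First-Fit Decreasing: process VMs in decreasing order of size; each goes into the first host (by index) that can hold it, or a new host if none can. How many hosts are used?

6

Sorted descending: 11, 11, 10, 10, 10, 9, 4, 3, 2, 2, 2, 1, 1, 1.
11 vCPU → host 1 (remaining 5 vCPU)
11 vCPU → host 2 (remaining 5 vCPU)
10 vCPU → host 3 (remaining 6 vCPU)
10 vCPU → host 4 (remaining 6 vCPU)
10 vCPU → host 5 (remaining 6 vCPU)
9 vCPU → host 6 (remaining 7 vCPU)
4 vCPU → host 1 (remaining 1 vCPU)
3 vCPU → host 2 (remaining 2 vCPU)
2 vCPU → host 2 (remaining 0 vCPU)
2 vCPU → host 3 (remaining 4 vCPU)
2 vCPU → host 3 (remaining 2 vCPU)
1 vCPU → host 1 (remaining 0 vCPU)
1 vCPU → host 3 (remaining 1 vCPU)
1 vCPU → host 3 (remaining 0 vCPU)
Final hosts: [11,4,1] [11,3,2] [10,2,2,1,1] [10] [10] [9].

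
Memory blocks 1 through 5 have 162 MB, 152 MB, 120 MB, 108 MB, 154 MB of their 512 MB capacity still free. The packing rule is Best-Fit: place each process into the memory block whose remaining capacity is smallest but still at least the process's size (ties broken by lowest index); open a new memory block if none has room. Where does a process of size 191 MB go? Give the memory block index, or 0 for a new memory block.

0

No memory block has ≥ 191 MB free, so a new memory block is opened.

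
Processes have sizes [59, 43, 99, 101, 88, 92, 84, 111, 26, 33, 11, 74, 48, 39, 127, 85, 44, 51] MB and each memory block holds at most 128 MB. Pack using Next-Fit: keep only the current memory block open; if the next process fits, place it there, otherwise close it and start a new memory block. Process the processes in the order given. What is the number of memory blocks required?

Put 59 MB in memory block 1; 69 MB remain.
Put 43 MB in memory block 1; 26 MB remain.
Put 99 MB in memory block 2; 29 MB remain.
Put 101 MB in memory block 3; 27 MB remain.
Put 88 MB in memory block 4; 40 MB remain.
Put 92 MB in memory block 5; 36 MB remain.
Put 84 MB in memory block 6; 44 MB remain.
Put 111 MB in memory block 7; 17 MB remain.
Put 26 MB in memory block 8; 102 MB remain.
Put 33 MB in memory block 8; 69 MB remain.
Put 11 MB in memory block 8; 58 MB remain.
Put 74 MB in memory block 9; 54 MB remain.
Put 48 MB in memory block 9; 6 MB remain.
Put 39 MB in memory block 10; 89 MB remain.
Put 127 MB in memory block 11; 1 MB remain.
Put 85 MB in memory block 12; 43 MB remain.
Put 44 MB in memory block 13; 84 MB remain.
Put 51 MB in memory block 13; 33 MB remain.

13 memory blocks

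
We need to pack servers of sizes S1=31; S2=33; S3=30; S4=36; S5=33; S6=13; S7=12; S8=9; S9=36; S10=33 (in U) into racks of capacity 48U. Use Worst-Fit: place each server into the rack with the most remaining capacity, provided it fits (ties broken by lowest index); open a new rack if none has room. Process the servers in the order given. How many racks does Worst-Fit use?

Put S1 (31U) in rack 1; 17U remain.
Put S2 (33U) in rack 2; 15U remain.
Put S3 (30U) in rack 3; 18U remain.
Put S4 (36U) in rack 4; 12U remain.
Put S5 (33U) in rack 5; 15U remain.
Put S6 (13U) in rack 3; 5U remain.
Put S7 (12U) in rack 1; 5U remain.
Put S8 (9U) in rack 2; 6U remain.
Put S9 (36U) in rack 6; 12U remain.
Put S10 (33U) in rack 7; 15U remain.
Final racks: [31,12] [33,9] [30,13] [36] [33] [36] [33].

7 racks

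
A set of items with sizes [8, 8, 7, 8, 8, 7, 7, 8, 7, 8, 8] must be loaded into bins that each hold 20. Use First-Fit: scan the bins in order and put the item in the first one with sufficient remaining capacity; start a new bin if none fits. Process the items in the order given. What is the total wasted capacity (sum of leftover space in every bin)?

8 → bin 1 (remaining 12)
8 → bin 1 (remaining 4)
7 → bin 2 (remaining 13)
8 → bin 2 (remaining 5)
8 → bin 3 (remaining 12)
7 → bin 3 (remaining 5)
7 → bin 4 (remaining 13)
8 → bin 4 (remaining 5)
7 → bin 5 (remaining 13)
8 → bin 5 (remaining 5)
8 → bin 6 (remaining 12)
6 bins × 20 = 120; used 84; unused 36.

36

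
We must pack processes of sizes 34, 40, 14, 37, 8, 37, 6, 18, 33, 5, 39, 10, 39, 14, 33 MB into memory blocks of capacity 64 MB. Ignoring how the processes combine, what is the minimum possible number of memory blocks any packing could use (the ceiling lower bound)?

6 memory blocks

Total size = 34 + 40 + 14 + 37 + 8 + 37 + 6 + 18 + 33 + 5 + 39 + 10 + 39 + 14 + 33 = 367 MB.
⌈367 / 64⌉ = 6.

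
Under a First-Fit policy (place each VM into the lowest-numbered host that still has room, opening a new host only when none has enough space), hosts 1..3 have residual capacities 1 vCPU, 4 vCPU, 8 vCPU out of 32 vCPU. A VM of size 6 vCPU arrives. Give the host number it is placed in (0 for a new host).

Hosts with room: host 3 (8 vCPU).
The first with room is host 3.

3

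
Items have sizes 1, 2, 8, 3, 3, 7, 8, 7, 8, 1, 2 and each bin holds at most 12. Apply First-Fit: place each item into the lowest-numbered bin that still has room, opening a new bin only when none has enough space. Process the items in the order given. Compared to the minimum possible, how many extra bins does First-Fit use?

1

First-Fit: [1,2,8,1] [3,3,2] [7] [8] [7] [8] → 6 bins.
Total size 50; any packing needs at least ⌈50/12⌉ = 5 bins.
An optimal packing achieves that bound: [8,3,1] [8,3,1] [8,2,2] [7] [7] → 5 bins.
Excess: 6 − 5 = 1.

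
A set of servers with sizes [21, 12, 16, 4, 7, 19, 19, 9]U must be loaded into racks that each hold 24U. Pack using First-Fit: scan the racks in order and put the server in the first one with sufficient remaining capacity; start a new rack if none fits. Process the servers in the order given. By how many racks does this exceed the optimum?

First-Fit: [21] [12,4,7] [16] [19] [19] [9] → 6 racks.
Total size 107U; any packing needs at least ⌈107/24⌉ = 5 racks.
An optimal packing achieves that bound: [21] [19,4] [19] [16,7] [12,9] → 5 racks.
Excess: 6 − 5 = 1.

1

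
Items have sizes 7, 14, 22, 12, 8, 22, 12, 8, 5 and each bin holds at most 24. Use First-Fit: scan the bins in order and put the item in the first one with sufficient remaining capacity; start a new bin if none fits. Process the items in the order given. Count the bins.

7 → bin 1 (remaining 17)
14 → bin 1 (remaining 3)
22 → bin 2 (remaining 2)
12 → bin 3 (remaining 12)
8 → bin 3 (remaining 4)
22 → bin 4 (remaining 2)
12 → bin 5 (remaining 12)
8 → bin 5 (remaining 4)
5 → bin 6 (remaining 19)
Final bins: [7,14] [22] [12,8] [22] [12,8] [5].

6 bins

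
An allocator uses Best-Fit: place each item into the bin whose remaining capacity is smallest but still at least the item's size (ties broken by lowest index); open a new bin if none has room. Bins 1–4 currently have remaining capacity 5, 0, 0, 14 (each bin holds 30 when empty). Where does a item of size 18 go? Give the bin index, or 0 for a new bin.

0

No bin has ≥ 18 free, so a new bin is opened.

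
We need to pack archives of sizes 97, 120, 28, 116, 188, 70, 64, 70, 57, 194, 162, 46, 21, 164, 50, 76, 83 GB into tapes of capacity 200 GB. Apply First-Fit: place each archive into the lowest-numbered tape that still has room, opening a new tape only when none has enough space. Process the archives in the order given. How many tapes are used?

tape 1: place 97 GB, 103 GB left
tape 2: place 120 GB, 80 GB left
tape 1: place 28 GB, 75 GB left
tape 3: place 116 GB, 84 GB left
tape 4: place 188 GB, 12 GB left
tape 1: place 70 GB, 5 GB left
tape 2: place 64 GB, 16 GB left
tape 3: place 70 GB, 14 GB left
tape 5: place 57 GB, 143 GB left
tape 6: place 194 GB, 6 GB left
tape 7: place 162 GB, 38 GB left
tape 5: place 46 GB, 97 GB left
tape 5: place 21 GB, 76 GB left
tape 8: place 164 GB, 36 GB left
tape 5: place 50 GB, 26 GB left
tape 9: place 76 GB, 124 GB left
tape 9: place 83 GB, 41 GB left
Final tapes: [97,28,70] [120,64] [116,70] [188] [57,46,21,50] [194] [162] [164] [76,83].

9 tapes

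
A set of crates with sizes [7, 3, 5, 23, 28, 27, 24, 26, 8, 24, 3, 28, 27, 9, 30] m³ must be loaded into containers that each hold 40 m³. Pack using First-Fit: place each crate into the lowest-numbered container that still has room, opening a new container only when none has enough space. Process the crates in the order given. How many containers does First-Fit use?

9

Put 7 m³ in container 1; 33 m³ remain.
Put 3 m³ in container 1; 30 m³ remain.
Put 5 m³ in container 1; 25 m³ remain.
Put 23 m³ in container 1; 2 m³ remain.
Put 28 m³ in container 2; 12 m³ remain.
Put 27 m³ in container 3; 13 m³ remain.
Put 24 m³ in container 4; 16 m³ remain.
Put 26 m³ in container 5; 14 m³ remain.
Put 8 m³ in container 2; 4 m³ remain.
Put 24 m³ in container 6; 16 m³ remain.
Put 3 m³ in container 2; 1 m³ remain.
Put 28 m³ in container 7; 12 m³ remain.
Put 27 m³ in container 8; 13 m³ remain.
Put 9 m³ in container 3; 4 m³ remain.
Put 30 m³ in container 9; 10 m³ remain.
Final containers: [7,3,5,23] [28,8,3] [27,9] [24] [26] [24] [28] [27] [30].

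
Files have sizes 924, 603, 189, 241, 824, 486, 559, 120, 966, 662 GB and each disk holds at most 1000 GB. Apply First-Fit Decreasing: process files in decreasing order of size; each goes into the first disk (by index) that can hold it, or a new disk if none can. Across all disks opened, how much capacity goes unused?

1426

Sorted descending: 966, 924, 824, 662, 603, 559, 486, 241, 189, 120.
966 GB → disk 1 (remaining 34 GB)
924 GB → disk 2 (remaining 76 GB)
824 GB → disk 3 (remaining 176 GB)
662 GB → disk 4 (remaining 338 GB)
603 GB → disk 5 (remaining 397 GB)
559 GB → disk 6 (remaining 441 GB)
486 GB → disk 7 (remaining 514 GB)
241 GB → disk 4 (remaining 97 GB)
189 GB → disk 5 (remaining 208 GB)
120 GB → disk 3 (remaining 56 GB)
7 disks × 1000 GB = 7000 GB; used 5574 GB; unused 1426 GB.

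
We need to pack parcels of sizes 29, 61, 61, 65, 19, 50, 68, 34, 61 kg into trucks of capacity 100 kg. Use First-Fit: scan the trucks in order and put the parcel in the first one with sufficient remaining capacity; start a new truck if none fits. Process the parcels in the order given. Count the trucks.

Put 29 kg in truck 1; 71 kg remain.
Put 61 kg in truck 1; 10 kg remain.
Put 61 kg in truck 2; 39 kg remain.
Put 65 kg in truck 3; 35 kg remain.
Put 19 kg in truck 2; 20 kg remain.
Put 50 kg in truck 4; 50 kg remain.
Put 68 kg in truck 5; 32 kg remain.
Put 34 kg in truck 3; 1 kg remain.
Put 61 kg in truck 6; 39 kg remain.
Final trucks: [29,61] [61,19] [65,34] [50] [68] [61].

6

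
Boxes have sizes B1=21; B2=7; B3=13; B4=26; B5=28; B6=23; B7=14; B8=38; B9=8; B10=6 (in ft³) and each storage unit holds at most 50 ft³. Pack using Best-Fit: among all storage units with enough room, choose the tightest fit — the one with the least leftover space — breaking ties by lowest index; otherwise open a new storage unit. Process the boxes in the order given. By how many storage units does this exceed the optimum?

0

Best-Fit: [21,7,13,6] [26,23] [28,14,8] [38] → 4 storage units.
Total size 184 ft³; any packing needs at least ⌈184/50⌉ = 4 storage units.
So 4 is already optimal.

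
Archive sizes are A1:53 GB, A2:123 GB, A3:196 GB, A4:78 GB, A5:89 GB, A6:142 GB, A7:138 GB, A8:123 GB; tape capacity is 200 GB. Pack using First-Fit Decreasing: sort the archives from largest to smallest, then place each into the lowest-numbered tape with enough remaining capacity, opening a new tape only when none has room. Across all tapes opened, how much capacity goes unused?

Sorted descending: 196, 142, 138, 123, 123, 89, 78, 53.
tape 1: place 196 GB, 4 GB left
tape 2: place 142 GB, 58 GB left
tape 3: place 138 GB, 62 GB left
tape 4: place 123 GB, 77 GB left
tape 5: place 123 GB, 77 GB left
tape 6: place 89 GB, 111 GB left
tape 6: place 78 GB, 33 GB left
tape 2: place 53 GB, 5 GB left
6 tapes × 200 GB = 1200 GB; used 942 GB; unused 258 GB.

258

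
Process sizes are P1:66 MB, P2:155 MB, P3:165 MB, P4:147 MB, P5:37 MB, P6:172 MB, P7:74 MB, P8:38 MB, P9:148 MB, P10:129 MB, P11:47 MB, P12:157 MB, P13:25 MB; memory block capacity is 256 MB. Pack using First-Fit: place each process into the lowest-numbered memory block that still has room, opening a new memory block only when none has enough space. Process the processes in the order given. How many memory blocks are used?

7

memory block 1: place P1 (66 MB), 190 MB left
memory block 1: place P2 (155 MB), 35 MB left
memory block 2: place P3 (165 MB), 91 MB left
memory block 3: place P4 (147 MB), 109 MB left
memory block 2: place P5 (37 MB), 54 MB left
memory block 4: place P6 (172 MB), 84 MB left
memory block 3: place P7 (74 MB), 35 MB left
memory block 2: place P8 (38 MB), 16 MB left
memory block 5: place P9 (148 MB), 108 MB left
memory block 6: place P10 (129 MB), 127 MB left
memory block 4: place P11 (47 MB), 37 MB left
memory block 7: place P12 (157 MB), 99 MB left
memory block 1: place P13 (25 MB), 10 MB left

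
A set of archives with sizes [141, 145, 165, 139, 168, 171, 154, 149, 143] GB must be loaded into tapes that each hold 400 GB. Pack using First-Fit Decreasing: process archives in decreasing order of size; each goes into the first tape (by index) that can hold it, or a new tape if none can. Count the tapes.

Sorted descending: 171, 168, 165, 154, 149, 145, 143, 141, 139.
tape 1: place 171 GB, 229 GB left
tape 1: place 168 GB, 61 GB left
tape 2: place 165 GB, 235 GB left
tape 2: place 154 GB, 81 GB left
tape 3: place 149 GB, 251 GB left
tape 3: place 145 GB, 106 GB left
tape 4: place 143 GB, 257 GB left
tape 4: place 141 GB, 116 GB left
tape 5: place 139 GB, 261 GB left
Final tapes: [171,168] [165,154] [149,145] [143,141] [139].

5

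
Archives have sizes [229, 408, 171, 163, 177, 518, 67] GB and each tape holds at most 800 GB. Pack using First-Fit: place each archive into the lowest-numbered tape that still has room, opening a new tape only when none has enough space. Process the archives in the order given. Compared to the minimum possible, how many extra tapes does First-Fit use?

0

First-Fit: [229,408,163] [171,177,67] [518] → 3 tapes.
Total size 1733 GB; any packing needs at least ⌈1733/800⌉ = 3 tapes.
So 3 is already optimal.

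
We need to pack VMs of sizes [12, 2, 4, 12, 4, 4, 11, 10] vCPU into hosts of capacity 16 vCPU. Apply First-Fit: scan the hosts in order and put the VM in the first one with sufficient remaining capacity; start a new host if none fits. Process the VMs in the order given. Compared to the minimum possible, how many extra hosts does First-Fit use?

First-Fit: [12,2] [4,12] [4,4] [11] [10] → 5 hosts.
Total size 59 vCPU; any packing needs at least ⌈59/16⌉ = 4 hosts.
An optimal packing achieves that bound: [12,4] [12,4] [11,4] [10,2] → 4 hosts.
Excess: 5 − 4 = 1.

1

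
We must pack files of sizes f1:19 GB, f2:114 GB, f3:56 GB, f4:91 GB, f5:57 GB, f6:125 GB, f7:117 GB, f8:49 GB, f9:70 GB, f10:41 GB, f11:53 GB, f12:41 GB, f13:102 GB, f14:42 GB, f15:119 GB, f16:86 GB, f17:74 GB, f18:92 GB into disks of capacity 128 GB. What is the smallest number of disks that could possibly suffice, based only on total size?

Total size = 19 + 114 + 56 + 91 + 57 + 125 + 117 + 49 + 70 + 41 + 53 + 41 + 102 + 42 + 119 + 86 + 74 + 92 = 1348 GB.
⌈1348 / 128⌉ = 11.

11 disks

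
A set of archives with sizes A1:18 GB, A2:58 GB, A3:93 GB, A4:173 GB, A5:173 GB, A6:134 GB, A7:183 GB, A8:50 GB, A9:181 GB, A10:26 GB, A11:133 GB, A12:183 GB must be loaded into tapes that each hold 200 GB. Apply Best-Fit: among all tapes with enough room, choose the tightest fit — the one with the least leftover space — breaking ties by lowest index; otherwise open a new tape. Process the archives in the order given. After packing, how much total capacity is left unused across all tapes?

tape 1: place A1 (18 GB), 182 GB left
tape 1: place A2 (58 GB), 124 GB left
tape 1: place A3 (93 GB), 31 GB left
tape 2: place A4 (173 GB), 27 GB left
tape 3: place A5 (173 GB), 27 GB left
tape 4: place A6 (134 GB), 66 GB left
tape 5: place A7 (183 GB), 17 GB left
tape 4: place A8 (50 GB), 16 GB left
tape 6: place A9 (181 GB), 19 GB left
tape 2: place A10 (26 GB), 1 GB left
tape 7: place A11 (133 GB), 67 GB left
tape 8: place A12 (183 GB), 17 GB left
8 tapes × 200 GB = 1600 GB; used 1405 GB; unused 195 GB.

195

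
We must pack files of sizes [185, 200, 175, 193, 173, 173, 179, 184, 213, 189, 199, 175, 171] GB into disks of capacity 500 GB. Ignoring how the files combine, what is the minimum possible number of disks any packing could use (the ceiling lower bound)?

Total size = 185 + 200 + 175 + 193 + 173 + 173 + 179 + 184 + 213 + 189 + 199 + 175 + 171 = 2409 GB.
⌈2409 / 500⌉ = 5.

5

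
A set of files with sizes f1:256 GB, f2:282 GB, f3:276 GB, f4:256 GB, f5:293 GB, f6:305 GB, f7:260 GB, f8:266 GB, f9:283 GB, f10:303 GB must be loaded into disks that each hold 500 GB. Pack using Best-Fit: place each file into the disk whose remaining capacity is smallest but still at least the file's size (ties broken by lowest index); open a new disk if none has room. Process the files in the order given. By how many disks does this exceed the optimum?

Best-Fit: [256] [282] [276] [256] [293] [305] [260] [266] [283] [303] → 10 disks.
10 files exceed 250 GB (half the capacity), and no two of those can share a disk, so at least 10 disks are needed.
So 10 is already optimal.

0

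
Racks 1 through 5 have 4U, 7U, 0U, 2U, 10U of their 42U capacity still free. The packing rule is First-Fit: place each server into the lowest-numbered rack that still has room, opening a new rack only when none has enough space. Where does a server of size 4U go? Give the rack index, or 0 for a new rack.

Racks with room: rack 1 (4U), rack 2 (7U), rack 5 (10U).
The first with room is rack 1.

1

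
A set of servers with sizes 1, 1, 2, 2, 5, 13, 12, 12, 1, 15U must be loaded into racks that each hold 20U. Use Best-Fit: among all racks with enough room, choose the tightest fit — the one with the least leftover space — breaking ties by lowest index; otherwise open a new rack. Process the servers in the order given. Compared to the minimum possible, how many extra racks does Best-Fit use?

1

Best-Fit: [1,1,2,2,5] [13,1] [12] [12] [15] → 5 racks.
Total size 64U; any packing needs at least ⌈64/20⌉ = 4 racks.
An optimal packing achieves that bound: [15,5] [13,2,2,1,1,1] [12] [12] → 4 racks.
Excess: 5 − 4 = 1.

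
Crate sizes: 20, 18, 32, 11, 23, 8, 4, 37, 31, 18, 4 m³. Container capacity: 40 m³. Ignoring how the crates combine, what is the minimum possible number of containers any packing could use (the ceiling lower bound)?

Total size = 20 + 18 + 32 + 11 + 23 + 8 + 4 + 37 + 31 + 18 + 4 = 206 m³.
⌈206 / 40⌉ = 6.

6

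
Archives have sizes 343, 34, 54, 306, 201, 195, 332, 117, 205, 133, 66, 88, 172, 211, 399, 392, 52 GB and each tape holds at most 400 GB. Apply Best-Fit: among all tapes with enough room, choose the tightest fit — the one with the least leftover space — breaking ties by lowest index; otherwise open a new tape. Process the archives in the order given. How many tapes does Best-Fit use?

9

tape 1: place 343 GB, 57 GB left
tape 1: place 34 GB, 23 GB left
tape 2: place 54 GB, 346 GB left
tape 2: place 306 GB, 40 GB left
tape 3: place 201 GB, 199 GB left
tape 3: place 195 GB, 4 GB left
tape 4: place 332 GB, 68 GB left
tape 5: place 117 GB, 283 GB left
tape 5: place 205 GB, 78 GB left
tape 6: place 133 GB, 267 GB left
tape 4: place 66 GB, 2 GB left
tape 6: place 88 GB, 179 GB left
tape 6: place 172 GB, 7 GB left
tape 7: place 211 GB, 189 GB left
tape 8: place 399 GB, 1 GB left
tape 9: place 392 GB, 8 GB left
tape 5: place 52 GB, 26 GB left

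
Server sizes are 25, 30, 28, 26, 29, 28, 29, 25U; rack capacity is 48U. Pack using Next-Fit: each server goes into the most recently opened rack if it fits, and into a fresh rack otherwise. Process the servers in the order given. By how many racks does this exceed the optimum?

0

Next-Fit: [25] [30] [28] [26] [29] [28] [29] [25] → 8 racks.
8 servers exceed 24U (half the capacity), and no two of those can share a rack, so at least 8 racks are needed.
So 8 is already optimal.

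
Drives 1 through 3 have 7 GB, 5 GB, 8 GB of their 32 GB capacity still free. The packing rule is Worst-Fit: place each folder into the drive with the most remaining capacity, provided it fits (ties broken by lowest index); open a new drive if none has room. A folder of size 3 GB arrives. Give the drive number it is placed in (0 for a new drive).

Drives with room: drive 1 (7 GB), drive 2 (5 GB), drive 3 (8 GB).
Most room is drive 3 with 8 GB free.

3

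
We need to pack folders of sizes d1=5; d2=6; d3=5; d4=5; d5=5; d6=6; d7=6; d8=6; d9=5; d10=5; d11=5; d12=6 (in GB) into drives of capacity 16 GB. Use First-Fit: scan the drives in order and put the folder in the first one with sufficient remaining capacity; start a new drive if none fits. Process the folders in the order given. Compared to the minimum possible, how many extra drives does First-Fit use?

0

First-Fit: [5,6,5] [5,5,6] [6,6] [5,5,5] [6] → 5 drives.
Total size 65 GB; any packing needs at least ⌈65/16⌉ = 5 drives.
So 5 is already optimal.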